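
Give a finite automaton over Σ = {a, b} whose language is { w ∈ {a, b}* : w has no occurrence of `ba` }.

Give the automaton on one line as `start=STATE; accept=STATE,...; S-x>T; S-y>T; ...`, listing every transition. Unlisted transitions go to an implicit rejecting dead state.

Track partial matches of the forbidden pattern `ba`. State s2 is a dead state reached once `ba` has occurred; every other state accepts. s0 means no part of `ba` is currently matched.
With 3 states:
        a   b  
>* s0   s0  s1 
 * s1   s2  s1 
   s2   s2  s2 
(> = start, * = accepting)

start=s0; accept=s0,s1; s0-a>s0; s0-b>s1; s1-a>s2; s1-b>s1; s2-a>s2; s2-b>s2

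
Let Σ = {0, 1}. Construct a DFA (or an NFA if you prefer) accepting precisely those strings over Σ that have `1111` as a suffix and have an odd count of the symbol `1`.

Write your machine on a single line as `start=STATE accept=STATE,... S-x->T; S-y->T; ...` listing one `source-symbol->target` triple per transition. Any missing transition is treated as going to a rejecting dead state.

Handle the two conditions separately and then intersect. The first has 5 states tracking how much of the suffix `1111` has currently been matched; the second has 2 states tracking the count of `1`s modulo 2. A product state is a pair (one from each), accepting exactly when both do. After merging equivalent states the machine shrinks.
6 states suffice.
        0   1  
>  S0   S0  S1 
   S1   S1  S2 
   S2   S0  S3 
   S3   S1  S4 
   S4   S0  S5 
 * S5   S1  S4 
(> = start, * = accepting)

start=S0; accept=S5; S0-0->S0; S0-1->S1; S1-0->S1; S1-1->S2; S2-0->S0; S2-1->S3; S3-0->S1; S3-1->S4; S4-0->S0; S4-1->S5; S5-0->S1; S5-1->S4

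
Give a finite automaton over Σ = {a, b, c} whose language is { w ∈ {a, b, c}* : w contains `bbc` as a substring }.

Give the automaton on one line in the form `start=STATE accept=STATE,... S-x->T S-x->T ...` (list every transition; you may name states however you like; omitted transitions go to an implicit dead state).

Track how much of `bbc` has been matched so far: state s0 is no progress, s3 is the absorbing accept state reached once `bbc` has occurred. Intermediate states record partial matches; on a mismatch, fall back to the longest reusable overlap.
With 4 states:
        a   b   c  
>  s0   s0  s1  s0 
   s1   s0  s2  s0 
   s2   s0  s2  s3 
 * s3   s3  s3  s3 
(> = start, * = accepting)

start=s0 accept=s3 s0-a->s0 s0-b->s1 s0-c->s0 s1-a->s0 s1-b->s2 s1-c->s0 s2-a->s0 s2-b->s2 s2-c->s3 s3-a->s3 s3-b->s3 s3-c->s3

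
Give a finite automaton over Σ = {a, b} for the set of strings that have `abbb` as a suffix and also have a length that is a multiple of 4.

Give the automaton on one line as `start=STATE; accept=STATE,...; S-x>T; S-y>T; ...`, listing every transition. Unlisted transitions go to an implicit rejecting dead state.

Build one automaton per condition and run them in lockstep. One (5 states) tracks how much of the suffix `abbb` has currently been matched; the other (4 states) tracks the input length modulo 4. Each combined state is a pair, one component from each; accept when both components accept. Minimizing collapses redundant product states.
An 8-state machine:
        a   b  
>  q0   q1  q2 
   q1   q3  q4 
   q2   q3  q3 
   q3   q5  q5 
   q4   q5  q6 
   q5   q0  q0 
   q6   q0  q7 
 * q7   q1  q2 
(> = start, * = accepting)

start=q0; accept=q7; q0-a>q1; q0-b>q2; q1-a>q3; q1-b>q4; q2-a>q3; q2-b>q3; q3-a>q5; q3-b>q5; q4-a>q5; q4-b>q6; q5-a>q0; q5-b>q0; q6-a>q0; q6-b>q7; q7-a>q1; q7-b>q2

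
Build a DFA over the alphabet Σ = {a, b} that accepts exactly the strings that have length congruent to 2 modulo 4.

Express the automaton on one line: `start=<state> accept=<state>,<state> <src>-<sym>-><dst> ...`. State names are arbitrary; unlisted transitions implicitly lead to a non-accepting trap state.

start=q0 accept=q2 q0-a->q1 q0-b->q1 q1-a->q2 q1-b->q2 q2-a->q3 q2-b->q3 q3-a->q0 q3-b->q0

Only the length mod 4 matters, so use a 4-cycle: from any state, every input symbol moves to the next state, wrapping q3 back to q0. Mark q2 accepting.
        a   b  
>  q0   q1  q1 
   q1   q2  q2 
 * q2   q3  q3 
   q3   q0  q0 
(> = start, * = accepting)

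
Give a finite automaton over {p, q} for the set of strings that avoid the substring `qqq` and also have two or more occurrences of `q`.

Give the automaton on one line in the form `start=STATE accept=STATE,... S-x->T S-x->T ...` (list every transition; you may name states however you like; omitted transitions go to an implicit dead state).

start=S0 accept=S3,S4,S5 S0-p->S0 S0-q->S1 S1-p->S2 S1-q->S3 S2-p->S2 S2-q->S4 S3-p->S5 S3-q->S6 S4-p->S5 S4-q->S3 S5-p->S5 S5-q->S4 S6-p->S6 S6-q->S6

Handle the two conditions separately and then intersect. The first has 4 states tracking partial matches of the forbidden pattern `qqq`; the second has 4 states tracking the count of `q`s, saturating at 3. A product state is a pair (one from each), accepting exactly when both do. Minimizing collapses redundant product states.
A 7-state machine:
        p   q  
>  S0   S0  S1 
   S1   S2  S3 
   S2   S2  S4 
 * S3   S5  S6 
 * S4   S5  S3 
 * S5   S5  S4 
   S6   S6  S6 
(> = start, * = accepting)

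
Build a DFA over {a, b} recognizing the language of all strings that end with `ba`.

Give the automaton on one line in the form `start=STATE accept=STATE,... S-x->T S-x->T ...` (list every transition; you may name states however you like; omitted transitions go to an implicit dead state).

start=S0 accept=S2 S0-a->S0 S0-b->S1 S1-a->S2 S1-b->S1 S2-a->S0 S2-b->S1

Remember how much of `ba` the current input suffix matches. State S0 means no match yet; S1 means the last symbol is `b`; S2 means the last 2 symbols are `ba`. Only S2 accepts. On a mismatch, fall back to the longest proper suffix that is still a prefix of `ba`.
3 states suffice.
        a   b  
>  S0   S0  S1 
   S1   S2  S1 
 * S2   S0  S1 
(> = start, * = accepting)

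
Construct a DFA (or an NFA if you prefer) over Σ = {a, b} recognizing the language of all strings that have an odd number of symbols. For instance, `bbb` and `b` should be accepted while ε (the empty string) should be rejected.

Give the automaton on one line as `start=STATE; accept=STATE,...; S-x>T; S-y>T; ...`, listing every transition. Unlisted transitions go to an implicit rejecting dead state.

Count input length modulo 2: every symbol advances one step around the cycle q0 → q1 → q0. Accept at q1.
A 2-state machine:
        a   b  
>  q0   q1  q1 
 * q1   q0  q0 
(> = start, * = accepting)

start=q0; accept=q1; q0-a>q1; q0-b>q1; q1-a>q0; q1-b>q0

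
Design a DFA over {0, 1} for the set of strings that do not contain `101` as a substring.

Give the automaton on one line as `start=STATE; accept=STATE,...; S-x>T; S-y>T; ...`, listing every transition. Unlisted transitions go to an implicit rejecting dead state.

start=s0; accept=s0,s1,s2; s0-0>s0; s0-1>s1; s1-0>s2; s1-1>s1; s2-0>s0; s2-1>s3; s3-0>s3; s3-1>s3

This is the complement of 'contains `101`'. Use the same substring-matching states — s0 through s3 holding how much of `101` has just been matched — but flip the accepting set: everything except the trap s3 accepts.
4 states suffice.
        0   1  
>* s0   s0  s1 
 * s1   s2  s1 
 * s2   s0  s3 
   s3   s3  s3 
(> = start, * = accepting)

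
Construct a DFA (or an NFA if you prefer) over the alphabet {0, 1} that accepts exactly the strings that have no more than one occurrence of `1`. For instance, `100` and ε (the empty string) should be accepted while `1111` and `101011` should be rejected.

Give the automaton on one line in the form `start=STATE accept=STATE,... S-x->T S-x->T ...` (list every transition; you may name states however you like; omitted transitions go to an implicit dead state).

start=A accept=A,B A-0->A A-1->B B-0->B B-1->C C-0->C C-1->C

Count `1`s, saturating at 2: state A means no `1` yet, B means one `1` seen, C means more than one. Each `1` increments (capped at C); other symbols loop. Accept from {A, B}.
A 3-state machine:
       0  1 
>* A   A  B 
 * B   B  C 
   C   C  C 
(> = start, * = accepting)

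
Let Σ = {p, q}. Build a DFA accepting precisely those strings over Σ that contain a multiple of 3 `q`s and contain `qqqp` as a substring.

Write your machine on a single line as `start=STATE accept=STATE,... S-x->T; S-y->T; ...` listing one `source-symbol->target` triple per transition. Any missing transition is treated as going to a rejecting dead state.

start=A; accept=J; A-p->A; A-q->B; B-p->C; B-q->D; C-p->C; C-q->E; D-p->F; D-q->G; E-p->F; E-q->H; F-p->F; F-q->I; G-p->J; G-q->K; H-p->A; H-q->K; I-p->A; I-q->L; J-p->J; J-q->M; K-p->M; K-q->N; L-p->C; L-q->N; M-p->M; M-q->O; N-p->O; N-q->G; O-p->O; O-q->J

Run two small machines in parallel and take their product. One (3 states) tracks the count of `q`s modulo 3; the other (5 states) tracks whether and how much of `qqqp` has been seen. Each combined state is a pair, one component from each; accept when both components accept.
       p  q 
>  A   A  B 
   B   C  D 
   C   C  E 
   D   F  G 
   E   F  H 
   F   F  I 
   G   J  K 
   H   A  K 
   I   A  L 
 * J   J  M 
   K   M  N 
   L   C  N 
   M   M  O 
   N   O  G 
   O   O  J 
(> = start, * = accepting)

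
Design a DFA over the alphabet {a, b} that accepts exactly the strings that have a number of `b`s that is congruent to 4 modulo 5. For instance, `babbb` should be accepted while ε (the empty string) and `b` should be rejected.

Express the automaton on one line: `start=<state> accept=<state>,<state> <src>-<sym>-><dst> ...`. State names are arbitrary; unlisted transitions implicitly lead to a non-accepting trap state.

The only thing that matters is how many `b`s have appeared, reduced mod 5. Use one state per residue: q0 for 0, …, q4 for 4. Reading `b` moves to the next residue; anything else stays put. q4 is accepting.
        a   b  
>  q0   q0  q1 
   q1   q1  q2 
   q2   q2  q3 
   q3   q3  q4 
 * q4   q4  q0 
(> = start, * = accepting)

start=q0 accept=q4 q0-a->q0 q0-b->q1 q1-a->q1 q1-b->q2 q2-a->q2 q2-b->q3 q3-a->q3 q3-b->q4 q4-a->q4 q4-b->q0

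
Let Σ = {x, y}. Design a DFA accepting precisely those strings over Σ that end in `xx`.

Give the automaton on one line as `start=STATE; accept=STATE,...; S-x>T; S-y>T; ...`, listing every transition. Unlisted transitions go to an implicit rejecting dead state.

start=q0; accept=q2; q0-x>q1; q0-y>q0; q1-x>q2; q1-y>q0; q2-x>q2; q2-y>q0

Let each state record the length of the longest suffix of the input read so far that is also a prefix of `xx`. q1 means the last symbol is `x`; q2 means the last 2 symbols are `xx`. Accept only at q2, where the string currently ends in `xx`.
        x   y  
>  q0   q1  q0 
   q1   q2  q0 
 * q2   q2  q0 
(> = start, * = accepting)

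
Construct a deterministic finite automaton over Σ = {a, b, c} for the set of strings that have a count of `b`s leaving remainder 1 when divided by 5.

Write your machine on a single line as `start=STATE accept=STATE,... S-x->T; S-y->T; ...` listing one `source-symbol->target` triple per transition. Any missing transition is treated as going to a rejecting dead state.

The only thing that matters is how many `b`s have appeared, reduced mod 5. Use one state per residue: S0 for 0, …, S4 for 4. Reading `b` moves to the next residue; anything else stays put. S1 is accepting.
A 5-state machine:
        a   b   c  
>  S0   S0  S1  S0 
 * S1   S1  S2  S1 
   S2   S2  S3  S2 
   S3   S3  S4  S3 
   S4   S4  S0  S4 
(> = start, * = accepting)

start=S0; accept=S1; S0-a->S0; S0-b->S1; S0-c->S0; S1-a->S1; S1-b->S2; S1-c->S1; S2-a->S2; S2-b->S3; S2-c->S2; S3-a->S3; S3-b->S4; S3-c->S3; S4-a->S4; S4-b->S0; S4-c->S4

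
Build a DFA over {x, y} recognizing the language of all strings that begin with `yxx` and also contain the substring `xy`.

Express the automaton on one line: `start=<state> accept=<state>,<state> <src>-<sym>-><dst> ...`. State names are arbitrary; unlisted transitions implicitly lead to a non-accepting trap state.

Run two small machines in parallel and take their product. One (5 states) tracks whether the input so far still matches the prefix `yxx`; the other (3 states) tracks whether and how much of `xy` has been seen. Each combined state is a pair, one component from each; accept when both components accept. After merging equivalent states the machine shrinks.
6 states suffice.
        x   y  
>  S0   S1  S2 
   S1   S1  S1 
   S2   S3  S1 
   S3   S4  S1 
   S4   S4  S5 
 * S5   S5  S5 
(> = start, * = accepting)

start=S0 accept=S5 S0-x->S1 S0-y->S2 S1-x->S1 S1-y->S1 S2-x->S3 S2-y->S1 S3-x->S4 S3-y->S1 S4-x->S4 S4-y->S5 S5-x->S5 S5-y->S5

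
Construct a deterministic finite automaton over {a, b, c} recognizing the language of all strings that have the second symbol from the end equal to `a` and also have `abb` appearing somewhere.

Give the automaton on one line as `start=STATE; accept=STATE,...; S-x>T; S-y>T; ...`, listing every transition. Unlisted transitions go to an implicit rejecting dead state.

Build one automaton per condition and run them in lockstep. The first has 13 states tracking the last 2 symbols read; the second has 4 states tracking whether and how much of `abb` has been seen. A product state is a pair (one from each), accepting exactly when both do. After merging equivalent states the machine shrinks.
With 7 states:
        a   b   c  
>  S0   S1  S0  S0 
   S1   S1  S2  S0 
   S2   S1  S3  S0 
   S3   S4  S3  S3 
   S4   S5  S6  S6 
 * S5   S5  S6  S6 
 * S6   S4  S3  S3 
(> = start, * = accepting)

start=S0; accept=S5,S6; S0-a>S1; S0-b>S0; S0-c>S0; S1-a>S1; S1-b>S2; S1-c>S0; S2-a>S1; S2-b>S3; S2-c>S0; S3-a>S4; S3-b>S3; S3-c>S3; S4-a>S5; S4-b>S6; S4-c>S6; S5-a>S5; S5-b>S6; S5-c>S6; S6-a>S4; S6-b>S3; S6-c>S3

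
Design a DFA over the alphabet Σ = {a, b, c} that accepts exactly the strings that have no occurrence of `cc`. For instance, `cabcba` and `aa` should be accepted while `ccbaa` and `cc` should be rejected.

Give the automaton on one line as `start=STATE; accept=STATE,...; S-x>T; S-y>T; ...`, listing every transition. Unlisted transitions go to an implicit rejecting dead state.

start=S0; accept=S0,S1; S0-a>S0; S0-b>S0; S0-c>S1; S1-a>S0; S1-b>S0; S1-c>S2; S2-a>S2; S2-b>S2; S2-c>S2

This is the complement of 'contains `cc`'. Use the same substring-matching states — S0 through S2 holding how much of `cc` has just been matched — but flip the accepting set: everything except the trap S2 accepts.
        a   b   c  
>* S0   S0  S0  S1 
 * S1   S0  S0  S2 
   S2   S2  S2  S2 
(> = start, * = accepting)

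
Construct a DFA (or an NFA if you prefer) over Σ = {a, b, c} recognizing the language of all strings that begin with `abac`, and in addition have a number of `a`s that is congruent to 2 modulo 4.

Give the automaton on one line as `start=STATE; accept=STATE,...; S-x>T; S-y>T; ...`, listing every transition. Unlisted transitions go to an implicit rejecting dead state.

Run two small machines in parallel and take their product. One (6 states) tracks whether the input so far still matches the prefix `abac`; the other (4 states) tracks the count of `a`s modulo 4. Each combined state is a pair, one component from each; accept when both components accept. Equivalent product states are then merged.
        a   b   c  
>  S0   S1  S2  S2 
   S1   S2  S3  S2 
   S2   S2  S2  S2 
   S3   S4  S2  S2 
   S4   S2  S2  S5 
 * S5   S6  S5  S5 
   S6   S7  S6  S6 
   S7   S8  S7  S7 
   S8   S5  S8  S8 
(> = start, * = accepting)

start=S0; accept=S5; S0-a>S1; S0-b>S2; S0-c>S2; S1-a>S2; S1-b>S3; S1-c>S2; S2-a>S2; S2-b>S2; S2-c>S2; S3-a>S4; S3-b>S2; S3-c>S2; S4-a>S2; S4-b>S2; S4-c>S5; S5-a>S6; S5-b>S5; S5-c>S5; S6-a>S7; S6-b>S6; S6-c>S6; S7-a>S8; S7-b>S7; S7-c>S7; S8-a>S5; S8-b>S8; S8-c>S8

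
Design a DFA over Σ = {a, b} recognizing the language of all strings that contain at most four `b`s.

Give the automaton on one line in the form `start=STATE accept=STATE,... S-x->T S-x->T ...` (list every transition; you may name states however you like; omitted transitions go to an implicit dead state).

start=q0 accept=q0,q1,q2,q3,q4 q0-a->q0 q0-b->q1 q1-a->q1 q1-b->q2 q2-a->q2 q2-b->q3 q3-a->q3 q3-b->q4 q4-a->q4 q4-b->q5 q5-a->q5 q5-b->q5

Only the number of `b`s matters, and only up to 5. Make a chain q0 → q1 → q2 → q3 → q4 → q5 advanced by each `b` (with q5 absorbing); every other symbol self-loops. The accepting set is {q0, q1, q2, q3, q4}.
        a   b  
>* q0   q0  q1 
 * q1   q1  q2 
 * q2   q2  q3 
 * q3   q3  q4 
 * q4   q4  q5 
   q5   q5  q5 
(> = start, * = accepting)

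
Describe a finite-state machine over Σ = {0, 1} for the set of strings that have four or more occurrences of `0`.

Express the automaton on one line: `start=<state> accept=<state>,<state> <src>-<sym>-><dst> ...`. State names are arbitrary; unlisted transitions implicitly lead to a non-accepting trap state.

start=q0 accept=q4,q5 q0-0->q1 q0-1->q0 q1-0->q2 q1-1->q1 q2-0->q3 q2-1->q2 q3-0->q4 q3-1->q3 q4-0->q5 q4-1->q4 q5-0->q5 q5-1->q5

Only the number of `0`s matters, and only up to 5. Make a chain q0 → q1 → q2 → q3 → q4 → q5 advanced by each `0` (with q5 absorbing); every other symbol self-loops. The accepting set is {q4, q5}.
A 6-state machine:
        0   1  
>  q0   q1  q0 
   q1   q2  q1 
   q2   q3  q2 
   q3   q4  q3 
 * q4   q5  q4 
 * q5   q5  q5 
(> = start, * = accepting)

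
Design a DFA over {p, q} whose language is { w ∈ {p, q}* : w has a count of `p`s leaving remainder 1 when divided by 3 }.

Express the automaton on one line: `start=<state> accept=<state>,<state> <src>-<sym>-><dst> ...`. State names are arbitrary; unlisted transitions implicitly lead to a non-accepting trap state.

The only thing that matters is how many `p`s have appeared, reduced mod 3. Use one state per residue: S0 for 0, …, S2 for 2. Reading `p` moves to the next residue; anything else stays put. S1 is accepting.
3 states suffice.
        p   q  
>  S0   S1  S0 
 * S1   S2  S1 
   S2   S0  S2 
(> = start, * = accepting)

start=S0 accept=S1 S0-p->S1 S0-q->S0 S1-p->S2 S1-q->S1 S2-p->S0 S2-q->S2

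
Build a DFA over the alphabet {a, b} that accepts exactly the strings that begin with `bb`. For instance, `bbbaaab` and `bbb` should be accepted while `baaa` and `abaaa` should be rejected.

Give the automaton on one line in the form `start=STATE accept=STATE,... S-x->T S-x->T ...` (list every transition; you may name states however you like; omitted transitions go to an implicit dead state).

start=q0 accept=q2 q0-a->q3 q0-b->q1 q1-a->q3 q1-b->q2 q2-a->q2 q2-b->q2 q3-a->q3 q3-b->q3

Walk along `bb` while the input agrees: from q0 take `b` to q1, and so on. Any deviation drops to the rejecting sink q3. Once q2 is reached the prefix is confirmed and every continuation is accepted.
A 4-state machine:
        a   b  
>  q0   q3  q1 
   q1   q3  q2 
 * q2   q2  q2 
   q3   q3  q3 
(> = start, * = accepting)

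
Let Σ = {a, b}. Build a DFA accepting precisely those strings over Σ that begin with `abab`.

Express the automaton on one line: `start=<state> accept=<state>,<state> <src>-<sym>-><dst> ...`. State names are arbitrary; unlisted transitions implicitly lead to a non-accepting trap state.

Check the first 4 symbols one by one: q0 through q3 record how many have matched `abab` so far; any wrong symbol goes to the dead state q5. After all 4 match we enter the accepting sink q4.
        a   b  
>  q0   q1  q5 
   q1   q5  q2 
   q2   q3  q5 
   q3   q5  q4 
 * q4   q4  q4 
   q5   q5  q5 
(> = start, * = accepting)

start=q0 accept=q4 q0-a->q1 q0-b->q5 q1-a->q5 q1-b->q2 q2-a->q3 q2-b->q5 q3-a->q5 q3-b->q4 q4-a->q4 q4-b->q4 q5-a->q5 q5-b->q5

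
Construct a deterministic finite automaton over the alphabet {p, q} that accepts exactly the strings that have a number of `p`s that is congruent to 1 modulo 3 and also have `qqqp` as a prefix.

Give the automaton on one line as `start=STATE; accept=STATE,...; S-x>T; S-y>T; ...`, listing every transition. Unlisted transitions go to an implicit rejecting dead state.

start=S0; accept=S5; S0-p>S1; S0-q>S2; S1-p>S1; S1-q>S1; S2-p>S1; S2-q>S3; S3-p>S1; S3-q>S4; S4-p>S5; S4-q>S1; S5-p>S6; S5-q>S5; S6-p>S7; S6-q>S6; S7-p>S5; S7-q>S7

Run two small machines in parallel and take their product. The first has 3 states tracking the count of `p`s modulo 3; the second has 6 states tracking whether the input so far still matches the prefix `qqqp`. A product state is a pair (one from each), accepting exactly when both do. Equivalent product states are then merged.
        p   q  
>  S0   S1  S2 
   S1   S1  S1 
   S2   S1  S3 
   S3   S1  S4 
   S4   S5  S1 
 * S5   S6  S5 
   S6   S7  S6 
   S7   S5  S7 
(> = start, * = accepting)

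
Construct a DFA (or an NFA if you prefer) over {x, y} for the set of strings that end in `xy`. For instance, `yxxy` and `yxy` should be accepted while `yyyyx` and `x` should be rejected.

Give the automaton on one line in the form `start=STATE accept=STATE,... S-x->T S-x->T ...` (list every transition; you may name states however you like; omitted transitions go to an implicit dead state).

Remember how much of `xy` the current input suffix matches. State q0 means no match yet; q1 means the last symbol is `x`; q2 means the last 2 symbols are `xy`. Only q2 accepts. On a mismatch, fall back to the longest proper suffix that is still a prefix of `xy`.
3 states suffice.
        x   y  
>  q0   q1  q0 
   q1   q1  q2 
 * q2   q1  q0 
(> = start, * = accepting)

start=q0 accept=q2 q0-x->q1 q0-y->q0 q1-x->q1 q1-y->q2 q2-x->q1 q2-y->q0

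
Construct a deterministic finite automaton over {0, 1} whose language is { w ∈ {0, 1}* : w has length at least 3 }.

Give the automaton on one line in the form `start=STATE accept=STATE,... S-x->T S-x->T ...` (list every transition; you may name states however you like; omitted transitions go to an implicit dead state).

start=q0 accept=q3,q4 q0-0->q1 q0-1->q1 q1-0->q2 q1-1->q2 q2-0->q3 q2-1->q3 q3-0->q4 q3-1->q4 q4-0->q4 q4-1->q4

Count input length up to 4: every symbol moves from q0 toward q4, which means 'more than 3' and absorbs. Accept from {q3, q4}.
A 5-state machine:
        0   1  
>  q0   q1  q1 
   q1   q2  q2 
   q2   q3  q3 
 * q3   q4  q4 
 * q4   q4  q4 
(> = start, * = accepting)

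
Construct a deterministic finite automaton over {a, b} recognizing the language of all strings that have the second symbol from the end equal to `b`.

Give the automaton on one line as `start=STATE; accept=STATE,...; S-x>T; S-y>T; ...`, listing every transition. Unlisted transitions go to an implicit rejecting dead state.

start=S0; accept=S5,S6; S0-a>S1; S0-b>S2; S1-a>S3; S1-b>S4; S2-a>S5; S2-b>S6; S3-a>S3; S3-b>S4; S4-a>S5; S4-b>S6; S5-a>S3; S5-b>S4; S6-a>S5; S6-b>S6

Because acceptance depends on a position counted from the end, the machine has to buffer the most recent 2 symbols. Make each state the string of the last up-to-2 symbols read; on input `x` shift the window left and append `x`. Accept when the buffered window has length 2 and begins with `b`.
With 7 states:
        a   b  
>  S0   S1  S2 
   S1   S3  S4 
   S2   S5  S6 
   S3   S3  S4 
   S4   S5  S6 
 * S5   S3  S4 
 * S6   S5  S6 
(> = start, * = accepting)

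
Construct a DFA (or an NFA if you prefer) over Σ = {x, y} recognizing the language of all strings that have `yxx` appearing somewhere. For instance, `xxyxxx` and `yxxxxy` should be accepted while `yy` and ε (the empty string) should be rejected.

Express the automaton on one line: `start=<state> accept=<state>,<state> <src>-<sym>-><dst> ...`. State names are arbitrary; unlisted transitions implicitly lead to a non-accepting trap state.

start=A accept=D A-x->A A-y->B B-x->C B-y->B C-x->D C-y->B D-x->D D-y->D

Track how much of `yxx` has been matched so far: state A is no progress, D is the absorbing accept state reached once `yxx` has occurred. Intermediate states record partial matches; on a mismatch, fall back to the longest reusable overlap.
       x  y 
>  A   A  B 
   B   C  B 
   C   D  B 
 * D   D  D 
(> = start, * = accepting)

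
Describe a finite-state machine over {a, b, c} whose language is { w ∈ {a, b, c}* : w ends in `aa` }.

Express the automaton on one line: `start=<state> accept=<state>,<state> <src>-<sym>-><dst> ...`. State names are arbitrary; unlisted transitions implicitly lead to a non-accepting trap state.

Remember how much of `aa` the current input suffix matches. State S0 means no match yet; S1 means the last symbol is `a`; S2 means the last 2 symbols are `aa`. Only S2 accepts. On a mismatch, fall back to the longest proper suffix that is still a prefix of `aa`.
3 states suffice.
        a   b   c  
>  S0   S1  S0  S0 
   S1   S2  S0  S0 
 * S2   S2  S0  S0 
(> = start, * = accepting)

start=S0 accept=S2 S0-a->S1 S0-b->S0 S0-c->S0 S1-a->S2 S1-b->S0 S1-c->S0 S2-a->S2 S2-b->S0 S2-c->S0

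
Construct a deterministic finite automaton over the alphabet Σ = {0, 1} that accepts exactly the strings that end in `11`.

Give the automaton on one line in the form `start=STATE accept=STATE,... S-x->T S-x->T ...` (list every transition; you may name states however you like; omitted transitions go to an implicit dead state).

start=S0 accept=S2 S0-0->S0 S0-1->S1 S1-0->S0 S1-1->S2 S2-0->S0 S2-1->S2

Remember how much of `11` the current input suffix matches. State S0 means no match yet; S1 means the last symbol is `1`; S2 means the last 2 symbols are `11`. Only S2 accepts. On a mismatch, fall back to the longest proper suffix that is still a prefix of `11`.
        0   1  
>  S0   S0  S1 
   S1   S0  S2 
 * S2   S0  S2 
(> = start, * = accepting)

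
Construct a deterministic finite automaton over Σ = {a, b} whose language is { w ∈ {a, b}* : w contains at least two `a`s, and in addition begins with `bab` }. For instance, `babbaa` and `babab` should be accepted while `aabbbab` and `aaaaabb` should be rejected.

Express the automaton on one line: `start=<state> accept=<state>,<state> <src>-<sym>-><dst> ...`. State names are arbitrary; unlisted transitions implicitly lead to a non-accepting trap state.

start=S0 accept=S8,S9 S0-a->S1 S0-b->S2 S1-a->S3 S1-b->S1 S2-a->S4 S2-b->S5 S3-a->S6 S3-b->S3 S4-a->S3 S4-b->S7 S5-a->S1 S5-b->S5 S6-a->S6 S6-b->S6 S7-a->S8 S7-b->S7 S8-a->S9 S8-b->S8 S9-a->S9 S9-b->S9

Handle the two conditions separately and then intersect. The first has 4 states tracking the count of `a`s, saturating at 3; the second has 5 states tracking whether the input so far still matches the prefix `bab`. A product state is a pair (one from each), accepting exactly when both do.
With 10 states:
        a   b  
>  S0   S1  S2 
   S1   S3  S1 
   S2   S4  S5 
   S3   S6  S3 
   S4   S3  S7 
   S5   S1  S5 
   S6   S6  S6 
   S7   S8  S7 
 * S8   S9  S8 
 * S9   S9  S9 
(> = start, * = accepting)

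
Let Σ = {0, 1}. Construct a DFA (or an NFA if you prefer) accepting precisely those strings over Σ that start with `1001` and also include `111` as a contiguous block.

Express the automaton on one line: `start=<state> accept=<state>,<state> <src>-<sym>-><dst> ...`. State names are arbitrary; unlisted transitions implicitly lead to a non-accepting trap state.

Handle the two conditions separately and then intersect. The first has 6 states tracking whether the input so far still matches the prefix `1001`; the second has 4 states tracking whether and how much of `111` has been seen. A product state is a pair (one from each), accepting exactly when both do.
A 12-state machine:
          0    1  
>  s0     s1   s2 
   s1     s1   s3 
   s2     s4   s5 
   s3     s1   s5 
   s4     s6   s3 
   s5     s1   s7 
   s6     s1   s8 
   s7     s7   s7 
   s8     s9  s10 
   s9     s9   s8 
   s10    s9  s11 
 * s11   s11  s11 
(> = start, * = accepting)

start=s0 accept=s11 s0-0->s1 s0-1->s2 s1-0->s1 s1-1->s3 s2-0->s4 s2-1->s5 s3-0->s1 s3-1->s5 s4-0->s6 s4-1->s3 s5-0->s1 s5-1->s7 s6-0->s1 s6-1->s8 s7-0->s7 s7-1->s7 s8-0->s9 s8-1->s10 s9-0->s9 s9-1->s8 s10-0->s9 s10-1->s11 s11-0->s11 s11-1->s11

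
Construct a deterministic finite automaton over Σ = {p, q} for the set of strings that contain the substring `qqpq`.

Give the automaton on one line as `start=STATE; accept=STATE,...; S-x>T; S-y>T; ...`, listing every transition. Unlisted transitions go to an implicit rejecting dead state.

Track how much of `qqpq` has been matched so far: state s0 is no progress, s4 is the absorbing accept state reached once `qqpq` has occurred. Intermediate states record partial matches; on a mismatch, fall back to the longest reusable overlap.
A 5-state machine:
        p   q  
>  s0   s0  s1 
   s1   s0  s2 
   s2   s3  s2 
   s3   s0  s4 
 * s4   s4  s4 
(> = start, * = accepting)

start=s0; accept=s4; s0-p>s0; s0-q>s1; s1-p>s0; s1-q>s2; s2-p>s3; s2-q>s2; s3-p>s0; s3-q>s4; s4-p>s4; s4-q>s4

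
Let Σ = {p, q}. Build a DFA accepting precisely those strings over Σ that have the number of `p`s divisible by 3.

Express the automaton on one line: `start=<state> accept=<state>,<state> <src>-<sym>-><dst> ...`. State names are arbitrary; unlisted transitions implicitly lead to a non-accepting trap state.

The only thing that matters is how many `p`s have appeared, reduced mod 3. Use one state per residue: A for 0, …, C for 2. Reading `p` moves to the next residue; anything else stays put. A is accepting.
A 3-state machine:
       p  q 
>* A   B  A 
   B   C  B 
   C   A  C 
(> = start, * = accepting)

start=A accept=A A-p->B A-q->A B-p->C B-q->B C-p->A C-q->C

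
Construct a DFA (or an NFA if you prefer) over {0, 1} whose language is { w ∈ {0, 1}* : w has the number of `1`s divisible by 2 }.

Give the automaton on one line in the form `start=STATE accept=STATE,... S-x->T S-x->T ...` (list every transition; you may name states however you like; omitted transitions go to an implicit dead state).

Keep the running count of `1`s modulo 2: each `1` advances along the cycle A → B → A while other symbols loop. Accept at A.
A 2-state machine:
       0  1 
>* A   A  B 
   B   B  A 
(> = start, * = accepting)

start=A accept=A A-0->A A-1->B B-0->B B-1->A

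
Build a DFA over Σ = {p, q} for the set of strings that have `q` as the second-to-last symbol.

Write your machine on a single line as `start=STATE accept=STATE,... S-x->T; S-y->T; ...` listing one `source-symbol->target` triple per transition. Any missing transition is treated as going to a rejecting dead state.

start=s0; accept=s5,s6; s0-p->s1; s0-q->s2; s1-p->s3; s1-q->s4; s2-p->s5; s2-q->s6; s3-p->s3; s3-q->s4; s4-p->s5; s4-q->s6; s5-p->s3; s5-q->s4; s6-p->s5; s6-q->s6

A DFA must remember the last 2 symbols (since which symbol is second-to-last isn't known until the input ends). Use one state per possible window of the last ≤2 symbols; accept from those whose window starts with `q`.
        p   q  
>  s0   s1  s2 
   s1   s3  s4 
   s2   s5  s6 
   s3   s3  s4 
   s4   s5  s6 
 * s5   s3  s4 
 * s6   s5  s6 
(> = start, * = accepting)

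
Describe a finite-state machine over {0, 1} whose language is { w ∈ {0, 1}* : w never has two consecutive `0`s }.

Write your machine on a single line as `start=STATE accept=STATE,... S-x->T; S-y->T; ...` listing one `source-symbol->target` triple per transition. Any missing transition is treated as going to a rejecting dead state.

start=q0; accept=q0,q1; q0-0->q1; q0-1->q0; q1-0->q2; q1-1->q0; q2-0->q2; q2-1->q2

Track partial matches of the forbidden pattern `00`. State q2 is a dead state reached once `00` has occurred; every other state accepts. q0 means no part of `00` is currently matched.
        0   1  
>* q0   q1  q0 
 * q1   q2  q0 
   q2   q2  q2 
(> = start, * = accepting)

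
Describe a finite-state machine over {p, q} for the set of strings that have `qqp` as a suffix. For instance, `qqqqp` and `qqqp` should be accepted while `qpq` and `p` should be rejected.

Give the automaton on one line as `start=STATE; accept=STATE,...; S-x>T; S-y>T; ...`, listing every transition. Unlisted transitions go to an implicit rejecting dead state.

start=s0; accept=s3; s0-p>s0; s0-q>s1; s1-p>s0; s1-q>s2; s2-p>s3; s2-q>s2; s3-p>s0; s3-q>s1

Let each state record the length of the longest suffix of the input read so far that is also a prefix of `qqp`. s1 means the last symbol is `q`; s2 means the last 2 symbols are `qq`; s3 means the last 3 symbols are `qqp`. Accept only at s3, where the string currently ends in `qqp`.
4 states suffice.
        p   q  
>  s0   s0  s1 
   s1   s0  s2 
   s2   s3  s2 
 * s3   s0  s1 
(> = start, * = accepting)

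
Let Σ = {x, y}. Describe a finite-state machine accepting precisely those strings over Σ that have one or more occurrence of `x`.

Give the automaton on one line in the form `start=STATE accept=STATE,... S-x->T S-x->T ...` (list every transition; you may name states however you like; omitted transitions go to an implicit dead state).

start=q0 accept=q1,q2 q0-x->q1 q0-y->q0 q1-x->q2 q1-y->q1 q2-x->q2 q2-y->q2

Only the number of `x`s matters, and only up to 2. Make a chain q0 → q1 → q2 advanced by each `x` (with q2 absorbing); every other symbol self-loops. The accepting set is {q1, q2}.
        x   y  
>  q0   q1  q0 
 * q1   q2  q1 
 * q2   q2  q2 
(> = start, * = accepting)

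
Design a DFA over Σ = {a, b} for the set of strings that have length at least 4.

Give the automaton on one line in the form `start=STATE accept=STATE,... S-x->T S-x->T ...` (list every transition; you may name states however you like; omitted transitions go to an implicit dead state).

Count input length up to 5: every symbol moves from s0 toward s5, which means 'more than 4' and absorbs. Accept from {s4, s5}.
        a   b  
>  s0   s1  s1 
   s1   s2  s2 
   s2   s3  s3 
   s3   s4  s4 
 * s4   s5  s5 
 * s5   s5  s5 
(> = start, * = accepting)

start=s0 accept=s4,s5 s0-a->s1 s0-b->s1 s1-a->s2 s1-b->s2 s2-a->s3 s2-b->s3 s3-a->s4 s3-b->s4 s4-a->s5 s4-b->s5 s5-a->s5 s5-b->s5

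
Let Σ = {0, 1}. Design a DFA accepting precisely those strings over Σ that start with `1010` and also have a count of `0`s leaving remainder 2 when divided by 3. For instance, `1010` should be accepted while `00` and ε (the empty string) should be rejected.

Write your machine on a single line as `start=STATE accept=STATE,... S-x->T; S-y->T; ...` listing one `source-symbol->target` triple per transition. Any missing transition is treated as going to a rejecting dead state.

Run two small machines in parallel and take their product. The first has 6 states tracking whether the input so far still matches the prefix `1010`; the second has 3 states tracking the count of `0`s modulo 3. A product state is a pair (one from each), accepting exactly when both do. Equivalent product states are then merged.
       0  1 
>  A   B  C 
   B   B  B 
   C   D  B 
   D   B  E 
   E   F  B 
 * F   G  F 
   G   H  G 
   H   F  H 
(> = start, * = accepting)

start=A; accept=F; A-0->B; A-1->C; B-0->B; B-1->B; C-0->D; C-1->B; D-0->B; D-1->E; E-0->F; E-1->B; F-0->G; F-1->F; G-0->H; G-1->G; H-0->F; H-1->H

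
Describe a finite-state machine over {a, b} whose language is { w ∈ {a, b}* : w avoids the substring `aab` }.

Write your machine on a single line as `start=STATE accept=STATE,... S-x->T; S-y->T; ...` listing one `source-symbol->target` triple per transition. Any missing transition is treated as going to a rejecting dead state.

Track partial matches of the forbidden pattern `aab`. State q3 is a dead state reached once `aab` has occurred; every other state accepts. q0 means no part of `aab` is currently matched.
        a   b  
>* q0   q1  q0 
 * q1   q2  q0 
 * q2   q2  q3 
   q3   q3  q3 
(> = start, * = accepting)

start=q0; accept=q0,q1,q2; q0-a->q1; q0-b->q0; q1-a->q2; q1-b->q0; q2-a->q2; q2-b->q3; q3-a->q3; q3-b->q3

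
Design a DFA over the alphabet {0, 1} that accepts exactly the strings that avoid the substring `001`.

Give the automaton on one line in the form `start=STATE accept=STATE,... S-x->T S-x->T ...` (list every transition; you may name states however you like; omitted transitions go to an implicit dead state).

start=s0 accept=s0,s1,s2 s0-0->s1 s0-1->s0 s1-0->s2 s1-1->s0 s2-0->s2 s2-1->s3 s3-0->s3 s3-1->s3

This is the complement of 'contains `001`'. Use the same substring-matching states — s0 through s3 holding how much of `001` has just been matched — but flip the accepting set: everything except the trap s3 accepts.
With 4 states:
        0   1  
>* s0   s1  s0 
 * s1   s2  s0 
 * s2   s2  s3 
   s3   s3  s3 
(> = start, * = accepting)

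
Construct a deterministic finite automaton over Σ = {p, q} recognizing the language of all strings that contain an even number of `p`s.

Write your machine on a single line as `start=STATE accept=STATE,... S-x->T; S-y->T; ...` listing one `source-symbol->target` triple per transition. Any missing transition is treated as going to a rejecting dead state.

start=A; accept=A; A-p->B; A-q->A; B-p->A; B-q->B

Keep the running count of `p`s modulo 2: each `p` advances along the cycle A → B → A while other symbols loop. Accept at A.
A 2-state machine:
       p  q 
>* A   B  A 
   B   A  B 
(> = start, * = accepting)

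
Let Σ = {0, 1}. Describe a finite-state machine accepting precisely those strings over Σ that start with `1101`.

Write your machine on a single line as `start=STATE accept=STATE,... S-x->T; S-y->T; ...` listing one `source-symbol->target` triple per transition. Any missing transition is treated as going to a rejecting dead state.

start=A; accept=E; A-0->F; A-1->B; B-0->F; B-1->C; C-0->D; C-1->F; D-0->F; D-1->E; E-0->E; E-1->E; F-0->F; F-1->F

Walk along `1101` while the input agrees: from A take `1` to B, and so on. Any deviation drops to the rejecting sink F. Once E is reached the prefix is confirmed and every continuation is accepted.
6 states suffice.
       0  1 
>  A   F  B 
   B   F  C 
   C   D  F 
   D   F  E 
 * E   E  E 
   F   F  F 
(> = start, * = accepting)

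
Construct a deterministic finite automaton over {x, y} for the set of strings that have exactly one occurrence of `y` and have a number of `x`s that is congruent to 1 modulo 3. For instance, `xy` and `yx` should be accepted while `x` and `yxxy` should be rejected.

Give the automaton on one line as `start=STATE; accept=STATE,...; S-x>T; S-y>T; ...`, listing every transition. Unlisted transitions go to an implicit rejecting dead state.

start=q0; accept=q4; q0-x>q1; q0-y>q2; q1-x>q3; q1-y>q4; q2-x>q4; q2-y>q5; q3-x>q0; q3-y>q6; q4-x>q6; q4-y>q7; q5-x>q7; q5-y>q5; q6-x>q2; q6-y>q8; q7-x>q8; q7-y>q7; q8-x>q5; q8-y>q8

Build one automaton per condition and run them in lockstep. The first has 3 states tracking the count of `y`s, saturating at 2; the second has 3 states tracking the count of `x`s modulo 3. A product state is a pair (one from each), accepting exactly when both do.
9 states suffice.
        x   y  
>  q0   q1  q2 
   q1   q3  q4 
   q2   q4  q5 
   q3   q0  q6 
 * q4   q6  q7 
   q5   q7  q5 
   q6   q2  q8 
   q7   q8  q7 
   q8   q5  q8 
(> = start, * = accepting)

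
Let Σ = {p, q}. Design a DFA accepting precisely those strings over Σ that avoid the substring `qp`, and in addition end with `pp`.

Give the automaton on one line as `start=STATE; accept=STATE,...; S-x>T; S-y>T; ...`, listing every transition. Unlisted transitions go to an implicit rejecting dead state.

start=A; accept=D; A-p>B; A-q>C; B-p>D; B-q>C; C-p>C; C-q>C; D-p>D; D-q>C

Build one automaton per condition and run them in lockstep. The first has 3 states tracking partial matches of the forbidden pattern `qp`; the second has 3 states tracking how much of the suffix `pp` has currently been matched. A product state is a pair (one from each), accepting exactly when both do. Equivalent product states are then merged.
A 4-state machine:
       p  q 
>  A   B  C 
   B   D  C 
   C   C  C 
 * D   D  C 
(> = start, * = accepting)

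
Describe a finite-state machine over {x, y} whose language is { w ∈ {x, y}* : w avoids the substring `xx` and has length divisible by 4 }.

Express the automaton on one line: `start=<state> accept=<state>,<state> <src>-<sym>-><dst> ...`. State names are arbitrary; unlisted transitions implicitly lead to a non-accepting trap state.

start=q0 accept=q0,q8 q0-x->q1 q0-y->q2 q1-x->q3 q1-y->q4 q2-x->q5 q2-y->q4 q3-x->q3 q3-y->q3 q4-x->q6 q4-y->q7 q5-x->q3 q5-y->q7 q6-x->q3 q6-y->q0 q7-x->q8 q7-y->q0 q8-x->q3 q8-y->q2

Handle the two conditions separately and then intersect. One (3 states) tracks partial matches of the forbidden pattern `xx`; the other (4 states) tracks the input length modulo 4. Each combined state is a pair, one component from each; accept when both components accept. After merging equivalent states the machine shrinks.
A 9-state machine:
        x   y  
>* q0   q1  q2 
   q1   q3  q4 
   q2   q5  q4 
   q3   q3  q3 
   q4   q6  q7 
   q5   q3  q7 
   q6   q3  q0 
   q7   q8  q0 
 * q8   q3  q2 
(> = start, * = accepting)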